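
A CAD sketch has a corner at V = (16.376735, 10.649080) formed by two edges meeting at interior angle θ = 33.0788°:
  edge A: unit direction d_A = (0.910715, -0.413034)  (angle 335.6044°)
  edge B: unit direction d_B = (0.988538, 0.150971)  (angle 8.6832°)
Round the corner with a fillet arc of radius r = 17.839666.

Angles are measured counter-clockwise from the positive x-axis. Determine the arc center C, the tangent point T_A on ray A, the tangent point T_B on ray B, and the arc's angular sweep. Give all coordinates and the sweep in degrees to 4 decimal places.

bisector direction at 352.1438° = (0.990614,-0.136687)
center distance |VC| = r/sin(θ/2) = 17.839666/sin(16.5394°) = 62.666865
C = V + |VC|·bis = (78.4554,2.0833)
T_A = V + ((C−V)·d_A)·d_A = V + 60.0740·d_A = (71.0870,-14.1635)
T_B = V + ((C−V)·d_B)·d_B = V + 60.0740·d_B = (75.7622,19.7185)
sweep = 180° − θ = 146.9212°

center=(78.4554,2.0833) T_A=(71.0870,-14.1635) T_B=(75.7622,19.7185) sweep=146.9212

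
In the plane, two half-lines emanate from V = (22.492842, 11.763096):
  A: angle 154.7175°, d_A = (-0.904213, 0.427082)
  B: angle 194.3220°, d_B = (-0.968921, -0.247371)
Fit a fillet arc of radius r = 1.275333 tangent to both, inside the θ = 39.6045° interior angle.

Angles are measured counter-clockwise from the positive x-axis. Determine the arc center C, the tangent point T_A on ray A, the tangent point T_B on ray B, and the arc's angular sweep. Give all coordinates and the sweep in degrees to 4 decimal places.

bisector direction at 174.5198° = (-0.995429,0.095503)
center distance |VC| = r/sin(θ/2) = 1.275333/sin(19.8023°) = 3.764544
C = V + |VC|·bis = (18.7455,12.1226)
T_A = V + ((C−V)·d_A)·d_A = V + 3.5419·d_A = (19.2902,13.2758)
T_B = V + ((C−V)·d_B)·d_B = V + 3.5419·d_B = (19.0610,10.8869)
sweep = 180° − θ = 140.3955°

center=(18.7455,12.1226) T_A=(19.2902,13.2758) T_B=(19.0610,10.8869) sweep=140.3955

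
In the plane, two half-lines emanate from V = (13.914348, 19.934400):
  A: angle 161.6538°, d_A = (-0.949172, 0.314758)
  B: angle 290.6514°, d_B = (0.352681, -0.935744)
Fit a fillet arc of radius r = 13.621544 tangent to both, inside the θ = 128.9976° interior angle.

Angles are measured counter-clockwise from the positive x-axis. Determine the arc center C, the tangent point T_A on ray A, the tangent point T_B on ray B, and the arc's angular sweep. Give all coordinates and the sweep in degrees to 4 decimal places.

center=(3.4596,9.0503) T_A=(7.7471,21.9795) T_B=(16.2059,13.8544) sweep=51.0024

bisector direction at 226.1526° = (-0.692740,-0.721187)
center distance |VC| = r/sin(θ/2) = 13.621544/sin(64.4988°) = 15.091848
C = V + |VC|·bis = (3.4596,9.0503)
T_A = V + ((C−V)·d_A)·d_A = V + 6.4975·d_A = (7.7471,21.9795)
T_B = V + ((C−V)·d_B)·d_B = V + 6.4975·d_B = (16.2059,13.8544)
sweep = 180° − θ = 51.0024°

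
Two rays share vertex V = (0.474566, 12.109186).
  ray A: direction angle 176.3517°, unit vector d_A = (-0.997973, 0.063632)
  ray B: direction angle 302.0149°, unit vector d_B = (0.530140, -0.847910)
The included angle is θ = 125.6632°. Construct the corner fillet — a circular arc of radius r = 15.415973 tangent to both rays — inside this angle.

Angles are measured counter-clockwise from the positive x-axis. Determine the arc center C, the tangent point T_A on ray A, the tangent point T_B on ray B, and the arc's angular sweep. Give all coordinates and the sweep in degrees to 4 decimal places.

center=(-8.4023,-2.7721) T_A=(-7.4214,12.6126) T_B=(4.6690,5.4005) sweep=54.3368

bisector direction at 239.1833° = (-0.512293,-0.858811)
center distance |VC| = r/sin(θ/2) = 15.415973/sin(62.8316°) = 17.327775
C = V + |VC|·bis = (-8.4023,-2.7721)
T_A = V + ((C−V)·d_A)·d_A = V + 7.9120·d_A = (-7.4214,12.6126)
T_B = V + ((C−V)·d_B)·d_B = V + 7.9120·d_B = (4.6690,5.4005)
sweep = 180° − θ = 54.3368°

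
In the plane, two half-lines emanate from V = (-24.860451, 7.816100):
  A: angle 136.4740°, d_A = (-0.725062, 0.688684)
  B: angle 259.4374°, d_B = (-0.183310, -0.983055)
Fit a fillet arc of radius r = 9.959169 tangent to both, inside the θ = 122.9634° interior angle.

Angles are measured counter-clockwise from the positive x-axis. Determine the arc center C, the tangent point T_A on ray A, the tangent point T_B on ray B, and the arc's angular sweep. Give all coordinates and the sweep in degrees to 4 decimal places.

bisector direction at 197.9557° = (-0.951295,-0.308282)
center distance |VC| = r/sin(θ/2) = 9.959169/sin(61.4817°) = 11.334437
C = V + |VC|·bis = (-35.6428,4.3219)
T_A = V + ((C−V)·d_A)·d_A = V + 5.4115·d_A = (-28.7841,11.5429)
T_B = V + ((C−V)·d_B)·d_B = V + 5.4115·d_B = (-25.8524,2.4963)
sweep = 180° − θ = 57.0366°

center=(-35.6428,4.3219) T_A=(-28.7841,11.5429) T_B=(-25.8524,2.4963) sweep=57.0366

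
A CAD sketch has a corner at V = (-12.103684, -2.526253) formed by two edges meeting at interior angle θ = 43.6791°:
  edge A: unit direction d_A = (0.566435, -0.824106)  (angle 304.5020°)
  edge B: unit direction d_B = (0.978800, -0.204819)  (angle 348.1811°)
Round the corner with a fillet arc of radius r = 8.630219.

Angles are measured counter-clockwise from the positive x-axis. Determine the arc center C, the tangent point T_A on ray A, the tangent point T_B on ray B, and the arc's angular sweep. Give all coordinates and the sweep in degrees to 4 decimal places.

center=(7.2061,-15.3841) T_A=(0.0939,-20.2725) T_B=(8.9738,-6.9368) sweep=136.3209

bisector direction at 326.3416° = (0.832356,-0.554241)
center distance |VC| = r/sin(θ/2) = 8.630219/sin(21.8395°) = 23.198973
C = V + |VC|·bis = (7.2061,-15.3841)
T_A = V + ((C−V)·d_A)·d_A = V + 21.5340·d_A = (0.0939,-20.2725)
T_B = V + ((C−V)·d_B)·d_B = V + 21.5340·d_B = (8.9738,-6.9368)
sweep = 180° − θ = 136.3209°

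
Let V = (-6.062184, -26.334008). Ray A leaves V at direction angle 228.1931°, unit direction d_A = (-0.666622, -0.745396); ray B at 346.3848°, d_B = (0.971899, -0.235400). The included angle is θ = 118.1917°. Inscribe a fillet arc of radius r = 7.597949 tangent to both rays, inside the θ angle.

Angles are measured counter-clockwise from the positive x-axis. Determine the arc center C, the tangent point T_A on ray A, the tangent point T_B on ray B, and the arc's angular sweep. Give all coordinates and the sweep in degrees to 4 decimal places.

center=(-3.4305,-34.7890) T_A=(-9.0940,-29.7241) T_B=(-1.6420,-27.4046) sweep=61.8083

bisector direction at 287.2889° = (0.297191,-0.954818)
center distance |VC| = r/sin(θ/2) = 7.597949/sin(59.0958°) = 8.855132
C = V + |VC|·bis = (-3.4305,-34.7890)
T_A = V + ((C−V)·d_A)·d_A = V + 4.5480·d_A = (-9.0940,-29.7241)
T_B = V + ((C−V)·d_B)·d_B = V + 4.5480·d_B = (-1.6420,-27.4046)
sweep = 180° − θ = 61.8083°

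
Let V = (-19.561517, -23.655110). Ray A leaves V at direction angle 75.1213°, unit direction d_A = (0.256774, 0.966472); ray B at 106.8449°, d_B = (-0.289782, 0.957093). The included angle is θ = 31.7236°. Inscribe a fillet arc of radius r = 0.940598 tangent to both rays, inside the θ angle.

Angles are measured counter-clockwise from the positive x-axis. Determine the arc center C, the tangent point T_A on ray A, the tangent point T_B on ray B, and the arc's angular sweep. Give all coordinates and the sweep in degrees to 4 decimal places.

bisector direction at 90.9831° = (-0.017157,0.999853)
center distance |VC| = r/sin(θ/2) = 0.940598/sin(15.8618°) = 3.441406
C = V + |VC|·bis = (-19.6206,-20.2142)
T_A = V + ((C−V)·d_A)·d_A = V + 3.3104·d_A = (-18.7115,-20.4557)
T_B = V + ((C−V)·d_B)·d_B = V + 3.3104·d_B = (-20.5208,-20.4868)
sweep = 180° − θ = 148.2764°

center=(-19.6206,-20.2142) T_A=(-18.7115,-20.4557) T_B=(-20.5208,-20.4868) sweep=148.2764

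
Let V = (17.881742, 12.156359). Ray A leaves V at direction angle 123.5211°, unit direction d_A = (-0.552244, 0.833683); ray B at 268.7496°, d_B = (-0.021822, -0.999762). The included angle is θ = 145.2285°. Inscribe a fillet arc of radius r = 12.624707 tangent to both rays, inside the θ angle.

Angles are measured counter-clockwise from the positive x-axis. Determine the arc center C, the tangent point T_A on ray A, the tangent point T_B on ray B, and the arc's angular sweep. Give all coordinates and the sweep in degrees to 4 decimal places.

center=(5.1738,8.4799) T_A=(15.6988,15.4518) T_B=(17.7955,8.2044) sweep=34.7715

bisector direction at 196.1353° = (-0.960608,-0.277907)
center distance |VC| = r/sin(θ/2) = 12.624707/sin(72.6142°) = 13.229082
C = V + |VC|·bis = (5.1738,8.4799)
T_A = V + ((C−V)·d_A)·d_A = V + 3.9529·d_A = (15.6988,15.4518)
T_B = V + ((C−V)·d_B)·d_B = V + 3.9529·d_B = (17.7955,8.2044)
sweep = 180° − θ = 34.7715°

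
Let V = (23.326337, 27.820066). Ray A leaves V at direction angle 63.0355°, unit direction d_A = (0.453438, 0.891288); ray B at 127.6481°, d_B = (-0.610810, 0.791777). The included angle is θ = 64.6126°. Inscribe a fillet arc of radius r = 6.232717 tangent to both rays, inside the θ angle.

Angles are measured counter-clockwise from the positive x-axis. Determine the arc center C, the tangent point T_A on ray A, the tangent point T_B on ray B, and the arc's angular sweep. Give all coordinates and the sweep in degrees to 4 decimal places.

center=(22.2406,39.4314) T_A=(27.7958,36.6053) T_B=(17.3057,35.6244) sweep=115.3874

bisector direction at 95.3418° = (-0.093097,0.995657)
center distance |VC| = r/sin(θ/2) = 6.232717/sin(32.3063°) = 11.662030
C = V + |VC|·bis = (22.2406,39.4314)
T_A = V + ((C−V)·d_A)·d_A = V + 9.8568·d_A = (27.7958,36.6053)
T_B = V + ((C−V)·d_B)·d_B = V + 9.8568·d_B = (17.3057,35.6244)
sweep = 180° − θ = 115.3874°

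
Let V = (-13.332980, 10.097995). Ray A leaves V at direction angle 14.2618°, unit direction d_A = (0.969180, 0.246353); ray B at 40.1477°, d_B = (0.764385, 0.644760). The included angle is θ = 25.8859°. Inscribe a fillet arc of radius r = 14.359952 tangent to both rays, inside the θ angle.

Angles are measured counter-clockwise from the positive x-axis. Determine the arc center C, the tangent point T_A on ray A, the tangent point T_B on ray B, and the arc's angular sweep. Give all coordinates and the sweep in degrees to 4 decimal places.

center=(43.6872,39.4084) T_A=(47.2249,25.4910) T_B=(34.4285,50.3849) sweep=154.1141

bisector direction at 27.2047° = (0.889378,0.457172)
center distance |VC| = r/sin(θ/2) = 14.359952/sin(12.9429°) = 64.112437
C = V + |VC|·bis = (43.6872,39.4084)
T_A = V + ((C−V)·d_A)·d_A = V + 62.4836·d_A = (47.2249,25.4910)
T_B = V + ((C−V)·d_B)·d_B = V + 62.4836·d_B = (34.4285,50.3849)
sweep = 180° − θ = 154.1141°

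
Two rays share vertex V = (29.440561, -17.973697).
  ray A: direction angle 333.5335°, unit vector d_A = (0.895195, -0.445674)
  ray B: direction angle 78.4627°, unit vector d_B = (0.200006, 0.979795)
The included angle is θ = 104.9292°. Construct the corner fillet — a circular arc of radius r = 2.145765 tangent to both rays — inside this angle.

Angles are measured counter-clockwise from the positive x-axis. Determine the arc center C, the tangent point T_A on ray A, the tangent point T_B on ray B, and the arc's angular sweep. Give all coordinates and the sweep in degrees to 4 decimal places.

center=(31.8727,-16.7876) T_A=(30.9164,-18.7084) T_B=(29.7703,-16.3584) sweep=75.0708

bisector direction at 25.9981° = (0.898809,0.438341)
center distance |VC| = r/sin(θ/2) = 2.145765/sin(52.4646°) = 2.705961
C = V + |VC|·bis = (31.8727,-16.7876)
T_A = V + ((C−V)·d_A)·d_A = V + 1.6486·d_A = (30.9164,-18.7084)
T_B = V + ((C−V)·d_B)·d_B = V + 1.6486·d_B = (29.7703,-16.3584)
sweep = 180° − θ = 75.0708°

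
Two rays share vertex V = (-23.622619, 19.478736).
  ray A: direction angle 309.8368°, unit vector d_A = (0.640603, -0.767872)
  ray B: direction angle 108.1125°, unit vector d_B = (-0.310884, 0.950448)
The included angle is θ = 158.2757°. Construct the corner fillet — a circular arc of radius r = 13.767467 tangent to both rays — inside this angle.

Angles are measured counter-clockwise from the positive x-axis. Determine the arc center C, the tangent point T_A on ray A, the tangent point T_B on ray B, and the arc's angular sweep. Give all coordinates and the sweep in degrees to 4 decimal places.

bisector direction at 28.9746° = (0.874834,0.484423)
center distance |VC| = r/sin(θ/2) = 13.767467/sin(79.1379°) = 14.018633
C = V + |VC|·bis = (-11.3586,26.2697)
T_A = V + ((C−V)·d_A)·d_A = V + 2.6418·d_A = (-21.9303,17.4502)
T_B = V + ((C−V)·d_B)·d_B = V + 2.6418·d_B = (-24.4439,21.9896)
sweep = 180° − θ = 21.7243°

center=(-11.3586,26.2697) T_A=(-21.9303,17.4502) T_B=(-24.4439,21.9896) sweep=21.7243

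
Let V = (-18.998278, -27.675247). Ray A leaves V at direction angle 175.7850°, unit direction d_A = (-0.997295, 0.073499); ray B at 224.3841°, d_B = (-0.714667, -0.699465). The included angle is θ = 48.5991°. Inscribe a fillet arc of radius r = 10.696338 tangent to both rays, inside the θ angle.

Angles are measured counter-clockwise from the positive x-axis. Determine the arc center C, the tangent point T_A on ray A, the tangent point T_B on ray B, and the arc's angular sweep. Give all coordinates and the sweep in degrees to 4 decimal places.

bisector direction at 200.0846° = (-0.939187,-0.343406)
center distance |VC| = r/sin(θ/2) = 10.696338/sin(24.2995°) = 25.993076
C = V + |VC|·bis = (-43.4106,-36.6014)
T_A = V + ((C−V)·d_A)·d_A = V + 23.6903·d_A = (-42.6245,-25.9340)
T_B = V + ((C−V)·d_B)·d_B = V + 23.6903·d_B = (-35.9289,-44.2458)
sweep = 180° − θ = 131.4009°

center=(-43.4106,-36.6014) T_A=(-42.6245,-25.9340) T_B=(-35.9289,-44.2458) sweep=131.4009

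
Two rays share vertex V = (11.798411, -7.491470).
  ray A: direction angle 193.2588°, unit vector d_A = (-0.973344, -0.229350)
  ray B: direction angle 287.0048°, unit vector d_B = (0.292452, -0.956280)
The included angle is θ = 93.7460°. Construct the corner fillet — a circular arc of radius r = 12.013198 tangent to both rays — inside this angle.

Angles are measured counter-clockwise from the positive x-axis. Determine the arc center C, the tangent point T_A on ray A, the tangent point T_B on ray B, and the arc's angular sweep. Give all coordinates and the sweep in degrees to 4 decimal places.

center=(3.6012,-21.7652) T_A=(0.8460,-10.0722) T_B=(15.0892,-18.2519) sweep=86.2540

bisector direction at 240.1318° = (-0.498007,-0.867173)
center distance |VC| = r/sin(θ/2) = 12.013198/sin(46.8730°) = 16.460039
C = V + |VC|·bis = (3.6012,-21.7652)
T_A = V + ((C−V)·d_A)·d_A = V + 11.2524·d_A = (0.8460,-10.0722)
T_B = V + ((C−V)·d_B)·d_B = V + 11.2524·d_B = (15.0892,-18.2519)
sweep = 180° − θ = 86.2540°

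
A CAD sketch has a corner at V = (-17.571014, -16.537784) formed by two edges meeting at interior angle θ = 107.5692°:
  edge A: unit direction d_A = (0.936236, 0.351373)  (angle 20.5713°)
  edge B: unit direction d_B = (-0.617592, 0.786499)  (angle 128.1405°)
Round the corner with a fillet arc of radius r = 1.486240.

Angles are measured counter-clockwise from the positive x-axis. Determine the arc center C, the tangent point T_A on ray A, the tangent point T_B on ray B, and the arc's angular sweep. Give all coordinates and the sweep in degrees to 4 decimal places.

center=(-17.0743,-14.7639) T_A=(-16.5520,-16.1554) T_B=(-18.2432,-15.6818) sweep=72.4308

bisector direction at 74.3559° = (0.269661,0.962955)
center distance |VC| = r/sin(θ/2) = 1.486240/sin(53.7846°) = 1.842138
C = V + |VC|·bis = (-17.0743,-14.7639)
T_A = V + ((C−V)·d_A)·d_A = V + 1.0884·d_A = (-16.5520,-16.1554)
T_B = V + ((C−V)·d_B)·d_B = V + 1.0884·d_B = (-18.2432,-15.6818)
sweep = 180° − θ = 72.4308°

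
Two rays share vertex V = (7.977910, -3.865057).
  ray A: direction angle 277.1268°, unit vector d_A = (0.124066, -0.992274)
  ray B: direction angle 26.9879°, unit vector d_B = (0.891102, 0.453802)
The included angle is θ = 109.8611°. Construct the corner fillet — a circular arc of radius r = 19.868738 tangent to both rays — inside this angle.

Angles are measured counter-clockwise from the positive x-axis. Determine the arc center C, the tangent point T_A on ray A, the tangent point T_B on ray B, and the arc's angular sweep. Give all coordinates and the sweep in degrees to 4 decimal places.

center=(29.4236,-15.2404) T_A=(9.7084,-17.7055) T_B=(20.4072,2.4647) sweep=70.1389

bisector direction at 332.0573° = (0.883417,-0.468588)
center distance |VC| = r/sin(θ/2) = 19.868738/sin(54.9305°) = 24.275872
C = V + |VC|·bis = (29.4236,-15.2404)
T_A = V + ((C−V)·d_A)·d_A = V + 13.9482·d_A = (9.7084,-17.7055)
T_B = V + ((C−V)·d_B)·d_B = V + 13.9482·d_B = (20.4072,2.4647)
sweep = 180° − θ = 70.1389°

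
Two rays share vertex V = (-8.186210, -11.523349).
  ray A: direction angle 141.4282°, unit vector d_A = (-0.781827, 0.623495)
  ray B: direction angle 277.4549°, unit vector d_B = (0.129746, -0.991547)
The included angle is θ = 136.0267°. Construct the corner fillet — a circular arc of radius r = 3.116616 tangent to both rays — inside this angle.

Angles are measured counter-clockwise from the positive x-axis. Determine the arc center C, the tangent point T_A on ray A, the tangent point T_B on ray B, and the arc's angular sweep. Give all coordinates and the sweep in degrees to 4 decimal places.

center=(-11.1132,-13.1754) T_A=(-9.1700,-10.7388) T_B=(-8.0229,-12.7711) sweep=43.9733

bisector direction at 209.4416° = (-0.870858,-0.491535)
center distance |VC| = r/sin(θ/2) = 3.116616/sin(68.0134°) = 3.361062
C = V + |VC|·bis = (-11.1132,-13.1754)
T_A = V + ((C−V)·d_A)·d_A = V + 1.2583·d_A = (-9.1700,-10.7388)
T_B = V + ((C−V)·d_B)·d_B = V + 1.2583·d_B = (-8.0229,-12.7711)
sweep = 180° − θ = 43.9733°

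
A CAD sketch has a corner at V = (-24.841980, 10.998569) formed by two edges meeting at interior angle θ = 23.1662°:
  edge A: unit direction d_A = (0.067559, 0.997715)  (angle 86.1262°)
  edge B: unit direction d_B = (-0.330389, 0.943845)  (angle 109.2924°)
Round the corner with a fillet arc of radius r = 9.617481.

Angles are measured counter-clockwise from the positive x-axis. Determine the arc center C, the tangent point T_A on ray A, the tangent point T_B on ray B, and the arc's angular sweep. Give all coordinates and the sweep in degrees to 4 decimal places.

center=(-31.2674,58.4641) T_A=(-21.6719,57.8143) T_B=(-40.3448,55.2866) sweep=156.8338

bisector direction at 97.7093° = (-0.134147,0.990961)
center distance |VC| = r/sin(θ/2) = 9.617481/sin(11.5831°) = 47.898451
C = V + |VC|·bis = (-31.2674,58.4641)
T_A = V + ((C−V)·d_A)·d_A = V + 46.9230·d_A = (-21.6719,57.8143)
T_B = V + ((C−V)·d_B)·d_B = V + 46.9230·d_B = (-40.3448,55.2866)
sweep = 180° − θ = 156.8338°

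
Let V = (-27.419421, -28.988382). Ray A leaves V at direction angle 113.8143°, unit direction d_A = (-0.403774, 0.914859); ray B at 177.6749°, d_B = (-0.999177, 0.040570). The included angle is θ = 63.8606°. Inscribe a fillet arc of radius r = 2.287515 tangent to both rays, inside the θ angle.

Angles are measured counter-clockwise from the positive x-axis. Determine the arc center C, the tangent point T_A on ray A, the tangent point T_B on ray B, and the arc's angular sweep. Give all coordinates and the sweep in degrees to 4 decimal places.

center=(-30.9943,-26.5538) T_A=(-28.9016,-25.6302) T_B=(-31.0871,-28.8395) sweep=116.1394

bisector direction at 145.7446° = (-0.826537,0.562883)
center distance |VC| = r/sin(θ/2) = 2.287515/sin(31.9303°) = 4.325147
C = V + |VC|·bis = (-30.9943,-26.5538)
T_A = V + ((C−V)·d_A)·d_A = V + 3.6707·d_A = (-28.9016,-25.6302)
T_B = V + ((C−V)·d_B)·d_B = V + 3.6707·d_B = (-31.0871,-28.8395)
sweep = 180° − θ = 116.1394°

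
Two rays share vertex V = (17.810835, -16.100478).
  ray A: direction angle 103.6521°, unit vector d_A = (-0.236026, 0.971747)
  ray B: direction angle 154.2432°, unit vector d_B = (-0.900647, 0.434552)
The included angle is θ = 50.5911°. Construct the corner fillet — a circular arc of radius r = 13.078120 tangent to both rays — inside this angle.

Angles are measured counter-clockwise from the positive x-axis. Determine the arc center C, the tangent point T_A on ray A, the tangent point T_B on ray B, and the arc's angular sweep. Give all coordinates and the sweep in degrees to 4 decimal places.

center=(-1.4292,7.7034) T_A=(11.2794,10.7902) T_B=(-7.1123,-4.0753) sweep=129.4089

bisector direction at 128.9477° = (-0.628610,0.777721)
center distance |VC| = r/sin(θ/2) = 13.078120/sin(25.2955°) = 30.607297
C = V + |VC|·bis = (-1.4292,7.7034)
T_A = V + ((C−V)·d_A)·d_A = V + 27.6725·d_A = (11.2794,10.7902)
T_B = V + ((C−V)·d_B)·d_B = V + 27.6725·d_B = (-7.1123,-4.0753)
sweep = 180° − θ = 129.4089°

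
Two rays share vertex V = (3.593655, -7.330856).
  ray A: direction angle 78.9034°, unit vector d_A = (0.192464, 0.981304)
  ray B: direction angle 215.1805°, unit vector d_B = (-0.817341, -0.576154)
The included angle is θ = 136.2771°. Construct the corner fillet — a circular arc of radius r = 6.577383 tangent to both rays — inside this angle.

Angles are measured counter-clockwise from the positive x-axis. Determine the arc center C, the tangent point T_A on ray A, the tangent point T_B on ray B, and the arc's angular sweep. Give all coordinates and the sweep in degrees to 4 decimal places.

center=(-2.3529,-3.4753) T_A=(4.1016,-4.7412) T_B=(1.4367,-8.8513) sweep=43.7229

bisector direction at 147.0420° = (-0.839069,0.544025)
center distance |VC| = r/sin(θ/2) = 6.577383/sin(68.1385°) = 7.087033
C = V + |VC|·bis = (-2.3529,-3.4753)
T_A = V + ((C−V)·d_A)·d_A = V + 2.6390·d_A = (4.1016,-4.7412)
T_B = V + ((C−V)·d_B)·d_B = V + 2.6390·d_B = (1.4367,-8.8513)
sweep = 180° − θ = 43.7229°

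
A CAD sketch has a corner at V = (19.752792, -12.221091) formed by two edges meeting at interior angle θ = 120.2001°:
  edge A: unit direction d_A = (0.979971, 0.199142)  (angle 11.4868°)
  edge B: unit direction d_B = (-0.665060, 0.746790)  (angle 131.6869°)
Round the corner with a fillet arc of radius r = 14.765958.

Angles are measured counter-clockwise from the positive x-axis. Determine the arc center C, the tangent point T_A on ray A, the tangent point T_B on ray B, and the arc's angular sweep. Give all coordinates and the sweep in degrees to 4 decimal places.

center=(25.1330,3.9400) T_A=(28.0735,-10.5302) T_B=(14.1059,-5.8803) sweep=59.7999

bisector direction at 71.5869° = (0.315867,0.948804)
center distance |VC| = r/sin(θ/2) = 14.765958/sin(60.1001°) = 17.033113
C = V + |VC|·bis = (25.1330,3.9400)
T_A = V + ((C−V)·d_A)·d_A = V + 8.4908·d_A = (28.0735,-10.5302)
T_B = V + ((C−V)·d_B)·d_B = V + 8.4908·d_B = (14.1059,-5.8803)
sweep = 180° − θ = 59.7999°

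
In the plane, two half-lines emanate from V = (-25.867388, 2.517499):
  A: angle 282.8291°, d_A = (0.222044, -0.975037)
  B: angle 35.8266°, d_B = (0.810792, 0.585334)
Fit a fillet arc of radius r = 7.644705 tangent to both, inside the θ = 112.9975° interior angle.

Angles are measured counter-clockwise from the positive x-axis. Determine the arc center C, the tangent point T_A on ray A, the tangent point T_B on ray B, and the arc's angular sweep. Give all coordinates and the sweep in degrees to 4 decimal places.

center=(-17.2899,-0.7189) T_A=(-24.7438,-2.4163) T_B=(-21.7647,5.4794) sweep=67.0025

bisector direction at 339.3278° = (0.935616,-0.353020)
center distance |VC| = r/sin(θ/2) = 7.644705/sin(56.4988°) = 9.167700
C = V + |VC|·bis = (-17.2899,-0.7189)
T_A = V + ((C−V)·d_A)·d_A = V + 5.0602·d_A = (-24.7438,-2.4163)
T_B = V + ((C−V)·d_B)·d_B = V + 5.0602·d_B = (-21.7647,5.4794)
sweep = 180° − θ = 67.0025°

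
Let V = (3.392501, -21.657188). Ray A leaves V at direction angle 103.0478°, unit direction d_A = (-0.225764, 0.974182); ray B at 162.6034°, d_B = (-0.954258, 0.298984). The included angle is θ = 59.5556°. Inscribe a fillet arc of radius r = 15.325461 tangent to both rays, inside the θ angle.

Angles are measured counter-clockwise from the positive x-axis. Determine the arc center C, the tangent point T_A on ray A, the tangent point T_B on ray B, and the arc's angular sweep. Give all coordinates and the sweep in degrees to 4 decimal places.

center=(-17.5841,0.9752) T_A=(-2.6543,4.4351) T_B=(-22.1662,-13.6492) sweep=120.4444

bisector direction at 132.8256° = (-0.679769,0.733426)
center distance |VC| = r/sin(θ/2) = 15.325461/sin(29.7778°) = 30.858433
C = V + |VC|·bis = (-17.5841,0.9752)
T_A = V + ((C−V)·d_A)·d_A = V + 26.7838·d_A = (-2.6543,4.4351)
T_B = V + ((C−V)·d_B)·d_B = V + 26.7838·d_B = (-22.1662,-13.6492)
sweep = 180° − θ = 120.4444°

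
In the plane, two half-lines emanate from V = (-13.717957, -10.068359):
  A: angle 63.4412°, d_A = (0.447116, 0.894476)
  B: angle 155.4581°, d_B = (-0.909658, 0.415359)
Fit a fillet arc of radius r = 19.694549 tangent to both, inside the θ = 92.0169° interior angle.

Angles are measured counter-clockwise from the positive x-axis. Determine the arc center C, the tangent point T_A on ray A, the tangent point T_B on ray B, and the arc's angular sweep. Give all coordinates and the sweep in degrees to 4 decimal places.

bisector direction at 109.4497° = (-0.332978,0.942934)
center distance |VC| = r/sin(θ/2) = 19.694549/sin(46.0085°) = 27.374747
C = V + |VC|·bis = (-22.8332,15.7442)
T_A = V + ((C−V)·d_A)·d_A = V + 19.0132·d_A = (-5.2169,6.9385)
T_B = V + ((C−V)·d_B)·d_B = V + 19.0132·d_B = (-31.0135,-2.1711)
sweep = 180° − θ = 87.9831°

center=(-22.8332,15.7442) T_A=(-5.2169,6.9385) T_B=(-31.0135,-2.1711) sweep=87.9831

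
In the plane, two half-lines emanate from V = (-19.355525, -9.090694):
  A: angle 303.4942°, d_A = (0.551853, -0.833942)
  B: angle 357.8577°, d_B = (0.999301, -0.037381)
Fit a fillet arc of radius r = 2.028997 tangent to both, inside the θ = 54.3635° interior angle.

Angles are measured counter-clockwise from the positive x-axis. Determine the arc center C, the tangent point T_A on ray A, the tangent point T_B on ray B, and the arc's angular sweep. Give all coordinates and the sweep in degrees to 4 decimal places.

bisector direction at 330.6759° = (0.871864,-0.489748)
center distance |VC| = r/sin(θ/2) = 2.028997/sin(27.1818°) = 4.441620
C = V + |VC|·bis = (-15.4830,-11.2660)
T_A = V + ((C−V)·d_A)·d_A = V + 3.9511·d_A = (-17.1751,-12.3857)
T_B = V + ((C−V)·d_B)·d_B = V + 3.9511·d_B = (-15.4072,-9.2384)
sweep = 180° − θ = 125.6365°

center=(-15.4830,-11.2660) T_A=(-17.1751,-12.3857) T_B=(-15.4072,-9.2384) sweep=125.6365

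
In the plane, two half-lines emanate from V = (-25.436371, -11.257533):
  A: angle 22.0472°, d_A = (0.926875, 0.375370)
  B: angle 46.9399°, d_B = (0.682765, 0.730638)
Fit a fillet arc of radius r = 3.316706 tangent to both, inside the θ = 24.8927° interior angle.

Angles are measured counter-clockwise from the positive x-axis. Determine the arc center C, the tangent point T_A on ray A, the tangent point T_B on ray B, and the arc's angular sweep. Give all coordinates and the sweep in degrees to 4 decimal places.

center=(-12.7530,-2.5426) T_A=(-11.5080,-5.6167) T_B=(-15.1763,-0.2780) sweep=155.1073

bisector direction at 34.4935° = (0.824190,0.566313)
center distance |VC| = r/sin(θ/2) = 3.316706/sin(12.4464°) = 15.388937
C = V + |VC|·bis = (-12.7530,-2.5426)
T_A = V + ((C−V)·d_A)·d_A = V + 15.0273·d_A = (-11.5080,-5.6167)
T_B = V + ((C−V)·d_B)·d_B = V + 15.0273·d_B = (-15.1763,-0.2780)
sweep = 180° − θ = 155.1073°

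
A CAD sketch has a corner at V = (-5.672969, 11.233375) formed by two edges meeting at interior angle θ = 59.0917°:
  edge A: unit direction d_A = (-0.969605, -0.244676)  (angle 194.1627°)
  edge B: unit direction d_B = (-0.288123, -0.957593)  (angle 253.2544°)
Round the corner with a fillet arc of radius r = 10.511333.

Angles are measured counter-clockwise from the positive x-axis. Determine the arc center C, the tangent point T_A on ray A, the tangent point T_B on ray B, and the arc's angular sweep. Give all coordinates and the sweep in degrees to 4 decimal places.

center=(-21.0815,-3.4958) T_A=(-23.6534,6.6961) T_B=(-11.0159,-6.5243) sweep=120.9083

bisector direction at 223.7086° = (-0.722864,-0.690990)
center distance |VC| = r/sin(θ/2) = 10.511333/sin(29.5459°) = 21.315979
C = V + |VC|·bis = (-21.0815,-3.4958)
T_A = V + ((C−V)·d_A)·d_A = V + 18.5441·d_A = (-23.6534,6.6961)
T_B = V + ((C−V)·d_B)·d_B = V + 18.5441·d_B = (-11.0159,-6.5243)
sweep = 180° − θ = 120.9083°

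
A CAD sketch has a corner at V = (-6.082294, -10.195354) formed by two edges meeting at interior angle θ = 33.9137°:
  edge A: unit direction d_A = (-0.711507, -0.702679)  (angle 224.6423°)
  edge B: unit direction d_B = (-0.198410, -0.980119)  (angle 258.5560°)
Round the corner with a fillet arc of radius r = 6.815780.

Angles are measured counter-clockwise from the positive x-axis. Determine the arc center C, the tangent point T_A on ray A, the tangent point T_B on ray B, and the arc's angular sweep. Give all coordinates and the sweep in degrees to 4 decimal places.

center=(-17.1978,-30.7522) T_A=(-21.9871,-25.9028) T_B=(-10.5175,-32.1046) sweep=146.0863

bisector direction at 241.5991° = (-0.475637,-0.879642)
center distance |VC| = r/sin(θ/2) = 6.815780/sin(16.9568°) = 23.369610
C = V + |VC|·bis = (-17.1978,-30.7522)
T_A = V + ((C−V)·d_A)·d_A = V + 22.3536·d_A = (-21.9871,-25.9028)
T_B = V + ((C−V)·d_B)·d_B = V + 22.3536·d_B = (-10.5175,-32.1046)
sweep = 180° − θ = 146.0863°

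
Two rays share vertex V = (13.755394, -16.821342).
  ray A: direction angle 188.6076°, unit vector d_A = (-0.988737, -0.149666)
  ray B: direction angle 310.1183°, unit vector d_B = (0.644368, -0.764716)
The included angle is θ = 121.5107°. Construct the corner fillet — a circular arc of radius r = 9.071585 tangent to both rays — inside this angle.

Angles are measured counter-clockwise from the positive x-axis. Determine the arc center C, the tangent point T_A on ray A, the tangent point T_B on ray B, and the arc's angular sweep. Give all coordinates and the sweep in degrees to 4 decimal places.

center=(10.0911,-26.5509) T_A=(8.7334,-17.5815) T_B=(17.0283,-20.7055) sweep=58.4893

bisector direction at 249.3629° = (-0.352447,-0.935832)
center distance |VC| = r/sin(θ/2) = 9.071585/sin(60.7553°) = 10.396736
C = V + |VC|·bis = (10.0911,-26.5509)
T_A = V + ((C−V)·d_A)·d_A = V + 5.0792·d_A = (8.7334,-17.5815)
T_B = V + ((C−V)·d_B)·d_B = V + 5.0792·d_B = (17.0283,-20.7055)
sweep = 180° − θ = 58.4893°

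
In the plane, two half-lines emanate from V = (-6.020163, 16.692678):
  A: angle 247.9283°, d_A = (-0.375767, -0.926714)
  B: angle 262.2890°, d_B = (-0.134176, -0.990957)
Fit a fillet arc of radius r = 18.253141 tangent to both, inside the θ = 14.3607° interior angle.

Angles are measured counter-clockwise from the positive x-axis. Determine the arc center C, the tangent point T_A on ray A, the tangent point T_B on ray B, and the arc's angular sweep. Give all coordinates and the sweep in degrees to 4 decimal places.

bisector direction at 255.1087° = (-0.256987,-0.966415)
center distance |VC| = r/sin(θ/2) = 18.253141/sin(7.1803°) = 146.033337
C = V + |VC|·bis = (-43.5488,-124.4361)
T_A = V + ((C−V)·d_A)·d_A = V + 144.8881·d_A = (-60.4643,-117.5772)
T_B = V + ((C−V)·d_B)·d_B = V + 144.8881·d_B = (-25.4607,-126.8853)
sweep = 180° − θ = 165.6393°

center=(-43.5488,-124.4361) T_A=(-60.4643,-117.5772) T_B=(-25.4607,-126.8853) sweep=165.6393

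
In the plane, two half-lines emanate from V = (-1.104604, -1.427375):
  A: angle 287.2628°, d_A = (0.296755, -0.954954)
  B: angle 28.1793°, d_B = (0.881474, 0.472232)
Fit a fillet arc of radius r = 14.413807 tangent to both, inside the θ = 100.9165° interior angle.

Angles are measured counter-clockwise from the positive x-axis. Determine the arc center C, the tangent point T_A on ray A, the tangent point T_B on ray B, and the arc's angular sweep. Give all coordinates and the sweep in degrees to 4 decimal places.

center=(16.1911,-8.5135) T_A=(2.4266,-12.7908) T_B=(9.3845,4.1919) sweep=79.0835

bisector direction at 337.7211° = (0.925349,-0.379116)
center distance |VC| = r/sin(θ/2) = 14.413807/sin(50.4582°) = 18.691050
C = V + |VC|·bis = (16.1911,-8.5135)
T_A = V + ((C−V)·d_A)·d_A = V + 11.8995·d_A = (2.4266,-12.7908)
T_B = V + ((C−V)·d_B)·d_B = V + 11.8995·d_B = (9.3845,4.1919)
sweep = 180° − θ = 79.0835°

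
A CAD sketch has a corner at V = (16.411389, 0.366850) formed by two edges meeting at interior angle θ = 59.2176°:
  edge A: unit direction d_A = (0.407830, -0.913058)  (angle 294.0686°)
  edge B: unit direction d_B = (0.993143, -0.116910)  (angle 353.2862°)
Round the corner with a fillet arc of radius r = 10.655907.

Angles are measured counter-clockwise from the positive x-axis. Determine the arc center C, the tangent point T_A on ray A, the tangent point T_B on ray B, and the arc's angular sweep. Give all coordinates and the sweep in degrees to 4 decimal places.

bisector direction at 323.6774° = (0.805695,-0.592331)
center distance |VC| = r/sin(θ/2) = 10.655907/sin(29.6088°) = 21.567370
C = V + |VC|·bis = (33.7881,-12.4082)
T_A = V + ((C−V)·d_A)·d_A = V + 18.7511·d_A = (24.0586,-16.7540)
T_B = V + ((C−V)·d_B)·d_B = V + 18.7511·d_B = (35.0339,-1.8253)
sweep = 180° − θ = 120.7824°

center=(33.7881,-12.4082) T_A=(24.0586,-16.7540) T_B=(35.0339,-1.8253) sweep=120.7824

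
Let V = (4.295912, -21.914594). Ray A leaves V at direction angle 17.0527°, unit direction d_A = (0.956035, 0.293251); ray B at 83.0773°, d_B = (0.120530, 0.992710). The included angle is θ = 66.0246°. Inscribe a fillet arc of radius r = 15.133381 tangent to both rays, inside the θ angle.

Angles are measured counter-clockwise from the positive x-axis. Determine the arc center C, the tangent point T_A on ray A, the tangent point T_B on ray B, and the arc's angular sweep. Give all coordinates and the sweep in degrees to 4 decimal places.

center=(22.1264,-0.6160) T_A=(26.5643,-15.0841) T_B=(7.1034,1.2080) sweep=113.9754

bisector direction at 50.0650° = (0.641918,0.766773)
center distance |VC| = r/sin(θ/2) = 15.133381/sin(33.0123°) = 27.776893
C = V + |VC|·bis = (22.1264,-0.6160)
T_A = V + ((C−V)·d_A)·d_A = V + 23.2924·d_A = (26.5643,-15.0841)
T_B = V + ((C−V)·d_B)·d_B = V + 23.2924·d_B = (7.1034,1.2080)
sweep = 180° − θ = 113.9754°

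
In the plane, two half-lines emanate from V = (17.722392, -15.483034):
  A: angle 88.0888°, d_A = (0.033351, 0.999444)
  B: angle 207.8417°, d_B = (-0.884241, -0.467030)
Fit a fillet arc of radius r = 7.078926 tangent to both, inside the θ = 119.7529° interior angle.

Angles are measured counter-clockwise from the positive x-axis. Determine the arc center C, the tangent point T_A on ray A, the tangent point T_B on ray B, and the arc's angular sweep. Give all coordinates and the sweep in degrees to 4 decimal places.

center=(10.7844,-11.1418) T_A=(17.8594,-11.3779) T_B=(14.0905,-17.4013) sweep=60.2471

bisector direction at 147.9652° = (-0.847727,0.530434)
center distance |VC| = r/sin(θ/2) = 7.078926/sin(59.8764°) = 8.184248
C = V + |VC|·bis = (10.7844,-11.1418)
T_A = V + ((C−V)·d_A)·d_A = V + 4.1074·d_A = (17.8594,-11.3779)
T_B = V + ((C−V)·d_B)·d_B = V + 4.1074·d_B = (14.0905,-17.4013)
sweep = 180° − θ = 60.2471°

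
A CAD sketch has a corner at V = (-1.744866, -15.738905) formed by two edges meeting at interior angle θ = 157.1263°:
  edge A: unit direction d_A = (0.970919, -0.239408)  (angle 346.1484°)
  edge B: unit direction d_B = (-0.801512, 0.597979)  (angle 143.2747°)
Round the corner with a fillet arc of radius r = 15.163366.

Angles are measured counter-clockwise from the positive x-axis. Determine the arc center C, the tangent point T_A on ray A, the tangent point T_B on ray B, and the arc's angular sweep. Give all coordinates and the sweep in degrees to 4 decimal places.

bisector direction at 64.7115° = (0.427176,0.904169)
center distance |VC| = r/sin(θ/2) = 15.163366/sin(78.5631°) = 15.470552
C = V + |VC|·bis = (4.8638,-1.7509)
T_A = V + ((C−V)·d_A)·d_A = V + 3.0676·d_A = (1.2335,-16.4733)
T_B = V + ((C−V)·d_B)·d_B = V + 3.0676·d_B = (-4.2036,-13.9045)
sweep = 180° − θ = 22.8737°

center=(4.8638,-1.7509) T_A=(1.2335,-16.4733) T_B=(-4.2036,-13.9045) sweep=22.8737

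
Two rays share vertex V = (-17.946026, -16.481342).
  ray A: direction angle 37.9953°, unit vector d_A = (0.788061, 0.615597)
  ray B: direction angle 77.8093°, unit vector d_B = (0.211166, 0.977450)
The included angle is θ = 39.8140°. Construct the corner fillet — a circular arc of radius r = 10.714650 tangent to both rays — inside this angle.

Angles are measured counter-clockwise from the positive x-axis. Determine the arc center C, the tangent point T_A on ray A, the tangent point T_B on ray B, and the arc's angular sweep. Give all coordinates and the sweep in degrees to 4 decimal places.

bisector direction at 57.9023° = (0.531365,0.847143)
center distance |VC| = r/sin(θ/2) = 10.714650/sin(19.9070°) = 31.467916
C = V + |VC|·bis = (-1.2251,10.1765)
T_A = V + ((C−V)·d_A)·d_A = V + 29.5876·d_A = (5.3708,1.7327)
T_B = V + ((C−V)·d_B)·d_B = V + 29.5876·d_B = (-11.6981,12.4391)
sweep = 180° − θ = 140.1860°

center=(-1.2251,10.1765) T_A=(5.3708,1.7327) T_B=(-11.6981,12.4391) sweep=140.1860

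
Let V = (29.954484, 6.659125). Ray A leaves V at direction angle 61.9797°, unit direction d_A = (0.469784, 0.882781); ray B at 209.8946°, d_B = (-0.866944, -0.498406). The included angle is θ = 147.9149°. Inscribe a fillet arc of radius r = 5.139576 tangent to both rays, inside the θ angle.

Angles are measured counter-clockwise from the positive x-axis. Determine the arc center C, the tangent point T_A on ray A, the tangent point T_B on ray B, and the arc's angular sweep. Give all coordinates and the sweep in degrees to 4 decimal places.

bisector direction at 135.9372° = (-0.718577,0.695447)
center distance |VC| = r/sin(θ/2) = 5.139576/sin(73.9574°) = 5.347838
C = V + |VC|·bis = (26.1116,10.3783)
T_A = V + ((C−V)·d_A)·d_A = V + 1.4779·d_A = (30.6488,7.9638)
T_B = V + ((C−V)·d_B)·d_B = V + 1.4779·d_B = (28.6732,5.9225)
sweep = 180° − θ = 32.0851°

center=(26.1116,10.3783) T_A=(30.6488,7.9638) T_B=(28.6732,5.9225) sweep=32.0851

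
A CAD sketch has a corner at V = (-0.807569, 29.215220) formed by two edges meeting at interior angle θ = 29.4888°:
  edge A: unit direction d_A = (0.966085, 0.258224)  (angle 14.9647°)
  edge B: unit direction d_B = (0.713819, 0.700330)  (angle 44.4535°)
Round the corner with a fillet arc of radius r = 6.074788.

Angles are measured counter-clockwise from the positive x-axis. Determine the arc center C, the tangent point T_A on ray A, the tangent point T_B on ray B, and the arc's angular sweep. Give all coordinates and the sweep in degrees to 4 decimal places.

bisector direction at 29.7091° = (0.868553,0.495597)
center distance |VC| = r/sin(θ/2) = 6.074788/sin(14.7444°) = 23.868804
C = V + |VC|·bis = (19.9237,41.0445)
T_A = V + ((C−V)·d_A)·d_A = V + 23.0828·d_A = (21.4924,35.1758)
T_B = V + ((C−V)·d_B)·d_B = V + 23.0828·d_B = (15.6694,45.3808)
sweep = 180° − θ = 150.5112°

center=(19.9237,41.0445) T_A=(21.4924,35.1758) T_B=(15.6694,45.3808) sweep=150.5112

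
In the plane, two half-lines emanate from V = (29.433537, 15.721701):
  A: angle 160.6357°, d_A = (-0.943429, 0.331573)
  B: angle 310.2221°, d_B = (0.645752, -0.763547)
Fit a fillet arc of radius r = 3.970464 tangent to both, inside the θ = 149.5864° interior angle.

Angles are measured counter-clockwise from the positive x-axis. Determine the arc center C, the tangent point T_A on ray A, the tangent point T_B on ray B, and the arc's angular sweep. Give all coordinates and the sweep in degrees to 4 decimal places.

center=(27.0988,12.3337) T_A=(28.4153,16.0796) T_B=(30.1305,14.8976) sweep=30.4136

bisector direction at 235.4289° = (-0.567428,-0.823423)
center distance |VC| = r/sin(θ/2) = 3.970464/sin(74.7932°) = 4.114533
C = V + |VC|·bis = (27.0988,12.3337)
T_A = V + ((C−V)·d_A)·d_A = V + 1.0793·d_A = (28.4153,16.0796)
T_B = V + ((C−V)·d_B)·d_B = V + 1.0793·d_B = (30.1305,14.8976)
sweep = 180° − θ = 30.4136°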